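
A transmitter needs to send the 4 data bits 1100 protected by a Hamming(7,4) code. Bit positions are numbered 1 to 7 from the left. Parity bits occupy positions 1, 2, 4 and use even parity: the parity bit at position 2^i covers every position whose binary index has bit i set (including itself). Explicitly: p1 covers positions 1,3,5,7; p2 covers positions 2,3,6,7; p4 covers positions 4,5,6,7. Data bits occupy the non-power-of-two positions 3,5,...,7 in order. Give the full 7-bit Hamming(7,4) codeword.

Place data bits at non-power-of-two positions: b3=1, b5=1, b6=0, b7=0.
p1 = XOR of data positions {3,5,7} = 1⊕1⊕0 = 0
p2 = XOR of data positions {3,6,7} = 1⊕0⊕0 = 1
p4 = XOR of data positions {5,6,7} = 1⊕0⊕0 = 1
Codeword b1..b7 = 0111100

0111100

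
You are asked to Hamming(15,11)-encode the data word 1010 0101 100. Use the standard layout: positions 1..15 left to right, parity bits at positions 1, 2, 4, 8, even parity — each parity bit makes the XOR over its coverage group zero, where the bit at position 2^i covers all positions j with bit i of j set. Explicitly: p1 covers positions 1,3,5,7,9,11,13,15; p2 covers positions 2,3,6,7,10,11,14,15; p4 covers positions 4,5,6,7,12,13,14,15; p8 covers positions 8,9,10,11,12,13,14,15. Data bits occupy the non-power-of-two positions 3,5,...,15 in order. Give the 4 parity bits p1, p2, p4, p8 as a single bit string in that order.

Place data bits at non-power-of-two positions: b3=1, b5=0, b6=1, b7=0, b9=0, b10=1, b11=0, b12=1, b13=1, b14=0, b15=0.
p1 = XOR of data positions {3,5,7,9,11,13,15} = 1⊕0⊕0⊕0⊕0⊕1⊕0 = 0
p2 = XOR of data positions {3,6,7,10,11,14,15} = 1⊕1⊕0⊕1⊕0⊕0⊕0 = 1
p4 = XOR of data positions {5,6,7,12,13,14,15} = 0⊕1⊕0⊕1⊕1⊕0⊕0 = 1
p8 = XOR of data positions {9,10,11,12,13,14,15} = 0⊕1⊕0⊕1⊕1⊕0⊕0 = 1
Parity bits p1,p2,p4,p8 = 0111

0111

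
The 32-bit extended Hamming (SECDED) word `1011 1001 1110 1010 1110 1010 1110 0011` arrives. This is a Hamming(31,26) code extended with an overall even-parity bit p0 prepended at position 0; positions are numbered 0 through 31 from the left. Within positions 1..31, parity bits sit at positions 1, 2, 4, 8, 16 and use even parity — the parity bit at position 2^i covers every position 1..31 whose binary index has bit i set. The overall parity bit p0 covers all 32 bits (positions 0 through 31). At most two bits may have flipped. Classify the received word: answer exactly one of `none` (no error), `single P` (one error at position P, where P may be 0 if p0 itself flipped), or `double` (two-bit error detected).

s1: b1⊕b3⊕b5⊕b7⊕b9⊕b11⊕b13⊕b15⊕b17⊕b19⊕b21⊕b23⊕b25⊕b27⊕b29⊕b31 = 0⊕1⊕0⊕1⊕1⊕0⊕0⊕0⊕1⊕0⊕0⊕0⊕1⊕0⊕0⊕1 = 0
s2: b2⊕b3⊕b6⊕b7⊕b10⊕b11⊕b14⊕b15⊕b18⊕b19⊕b22⊕b23⊕b26⊕b27⊕b30⊕b31 = 1⊕1⊕0⊕1⊕1⊕0⊕1⊕0⊕1⊕0⊕1⊕0⊕1⊕0⊕1⊕1 = 0
s4: b4⊕b5⊕b6⊕b7⊕b12⊕b13⊕b14⊕b15⊕b20⊕b21⊕b22⊕b23⊕b28⊕b29⊕b30⊕b31 = 1⊕0⊕0⊕1⊕1⊕0⊕1⊕0⊕1⊕0⊕1⊕0⊕0⊕0⊕1⊕1 = 0
s8: b8⊕b9⊕b10⊕b11⊕b12⊕b13⊕b14⊕b15⊕b24⊕b25⊕b26⊕b27⊕b28⊕b29⊕b30⊕b31 = 1⊕1⊕1⊕0⊕1⊕0⊕1⊕0⊕1⊕1⊕1⊕0⊕0⊕0⊕1⊕1 = 0
s16: b16⊕b17⊕b18⊕b19⊕b20⊕b21⊕b22⊕b23⊕b24⊕b25⊕b26⊕b27⊕b28⊕b29⊕b30⊕b31 = 1⊕1⊕1⊕0⊕1⊕0⊕1⊕0⊕1⊕1⊕1⊕0⊕0⊕0⊕1⊕1 = 0
Syndrome (s16...s1) = 00000 → position 0 (no error).
Overall parity (XOR of all 32 bits, including p0): 1⊕0⊕1⊕1⊕1⊕0⊕0⊕1⊕1⊕1⊕1⊕0⊕1⊕0⊕1⊕0⊕1⊕1⊕1⊕0⊕1⊕0⊕1⊕0⊕1⊕1⊕1⊕0⊕0⊕0⊕1⊕1 = 0
Overall=0, syndrome position=0 → no error.

none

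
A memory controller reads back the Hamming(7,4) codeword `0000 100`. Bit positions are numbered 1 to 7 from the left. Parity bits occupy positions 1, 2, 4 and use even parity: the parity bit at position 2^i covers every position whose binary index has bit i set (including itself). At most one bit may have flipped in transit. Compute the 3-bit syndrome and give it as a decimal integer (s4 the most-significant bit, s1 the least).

s1: b1⊕b3⊕b5⊕b7 = 0⊕0⊕1⊕0 = 1
s2: b2⊕b3⊕b6⊕b7 = 0⊕0⊕0⊕0 = 0
s4: b4⊕b5⊕b6⊕b7 = 0⊕1⊕0⊕0 = 1
Syndrome (s4...s1) = 101 → position 5.

5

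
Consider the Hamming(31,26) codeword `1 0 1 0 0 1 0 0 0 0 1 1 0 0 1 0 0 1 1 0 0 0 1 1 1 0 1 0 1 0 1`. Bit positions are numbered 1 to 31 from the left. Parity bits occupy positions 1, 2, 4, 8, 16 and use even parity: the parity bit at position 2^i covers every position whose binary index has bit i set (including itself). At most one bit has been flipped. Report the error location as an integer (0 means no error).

2

s1: b1⊕b3⊕b5⊕b7⊕b9⊕b11⊕b13⊕b15⊕b17⊕b19⊕b21⊕b23⊕b25⊕b27⊕b29⊕b31 = 1⊕1⊕0⊕0⊕0⊕1⊕0⊕1⊕0⊕1⊕0⊕1⊕1⊕1⊕1⊕1 = 0
s2: b2⊕b3⊕b6⊕b7⊕b10⊕b11⊕b14⊕b15⊕b18⊕b19⊕b22⊕b23⊕b26⊕b27⊕b30⊕b31 = 0⊕1⊕1⊕0⊕0⊕1⊕0⊕1⊕1⊕1⊕0⊕1⊕0⊕1⊕0⊕1 = 1
s4: b4⊕b5⊕b6⊕b7⊕b12⊕b13⊕b14⊕b15⊕b20⊕b21⊕b22⊕b23⊕b28⊕b29⊕b30⊕b31 = 0⊕0⊕1⊕0⊕1⊕0⊕0⊕1⊕0⊕0⊕0⊕1⊕0⊕1⊕0⊕1 = 0
s8: b8⊕b9⊕b10⊕b11⊕b12⊕b13⊕b14⊕b15⊕b24⊕b25⊕b26⊕b27⊕b28⊕b29⊕b30⊕b31 = 0⊕0⊕0⊕1⊕1⊕0⊕0⊕1⊕1⊕1⊕0⊕1⊕0⊕1⊕0⊕1 = 0
s16: b16⊕b17⊕b18⊕b19⊕b20⊕b21⊕b22⊕b23⊕b24⊕b25⊕b26⊕b27⊕b28⊕b29⊕b30⊕b31 = 0⊕0⊕1⊕1⊕0⊕0⊕0⊕1⊕1⊕1⊕0⊕1⊕0⊕1⊕0⊕1 = 0
Syndrome (s16...s1) = 00010 → position 2.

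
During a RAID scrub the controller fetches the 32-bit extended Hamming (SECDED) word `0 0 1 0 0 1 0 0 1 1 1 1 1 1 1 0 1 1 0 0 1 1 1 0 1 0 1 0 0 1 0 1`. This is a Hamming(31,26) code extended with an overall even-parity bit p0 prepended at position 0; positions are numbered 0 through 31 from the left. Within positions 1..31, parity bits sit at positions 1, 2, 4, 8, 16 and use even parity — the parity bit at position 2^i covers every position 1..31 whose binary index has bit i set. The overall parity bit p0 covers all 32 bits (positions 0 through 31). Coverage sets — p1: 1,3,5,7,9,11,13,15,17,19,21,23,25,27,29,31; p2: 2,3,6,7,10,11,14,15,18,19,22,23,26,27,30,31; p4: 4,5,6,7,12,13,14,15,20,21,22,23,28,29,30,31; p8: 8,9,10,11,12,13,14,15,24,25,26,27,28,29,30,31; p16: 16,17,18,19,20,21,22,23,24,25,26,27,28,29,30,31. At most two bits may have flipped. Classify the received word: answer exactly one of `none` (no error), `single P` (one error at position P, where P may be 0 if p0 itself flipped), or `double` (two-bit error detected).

double

s1: b1⊕b3⊕b5⊕b7⊕b9⊕b11⊕b13⊕b15⊕b17⊕b19⊕b21⊕b23⊕b25⊕b27⊕b29⊕b31 = 0⊕0⊕1⊕0⊕1⊕1⊕1⊕0⊕1⊕0⊕1⊕0⊕0⊕0⊕1⊕1 = 0
s2: b2⊕b3⊕b6⊕b7⊕b10⊕b11⊕b14⊕b15⊕b18⊕b19⊕b22⊕b23⊕b26⊕b27⊕b30⊕b31 = 1⊕0⊕0⊕0⊕1⊕1⊕1⊕0⊕0⊕0⊕1⊕0⊕1⊕0⊕0⊕1 = 1
s4: b4⊕b5⊕b6⊕b7⊕b12⊕b13⊕b14⊕b15⊕b20⊕b21⊕b22⊕b23⊕b28⊕b29⊕b30⊕b31 = 0⊕1⊕0⊕0⊕1⊕1⊕1⊕0⊕1⊕1⊕1⊕0⊕0⊕1⊕0⊕1 = 1
s8: b8⊕b9⊕b10⊕b11⊕b12⊕b13⊕b14⊕b15⊕b24⊕b25⊕b26⊕b27⊕b28⊕b29⊕b30⊕b31 = 1⊕1⊕1⊕1⊕1⊕1⊕1⊕0⊕1⊕0⊕1⊕0⊕0⊕1⊕0⊕1 = 1
s16: b16⊕b17⊕b18⊕b19⊕b20⊕b21⊕b22⊕b23⊕b24⊕b25⊕b26⊕b27⊕b28⊕b29⊕b30⊕b31 = 1⊕1⊕0⊕0⊕1⊕1⊕1⊕0⊕1⊕0⊕1⊕0⊕0⊕1⊕0⊕1 = 1
Syndrome (s16...s1) = 11110 → position 30.
Overall parity (XOR of all 32 bits, including p0): 0⊕0⊕1⊕0⊕0⊕1⊕0⊕0⊕1⊕1⊕1⊕1⊕1⊕1⊕1⊕0⊕1⊕1⊕0⊕0⊕1⊕1⊕1⊕0⊕1⊕0⊕1⊕0⊕0⊕1⊕0⊕1 = 0
Overall=0, syndrome position=30 → double-bit error detected (uncorrectable).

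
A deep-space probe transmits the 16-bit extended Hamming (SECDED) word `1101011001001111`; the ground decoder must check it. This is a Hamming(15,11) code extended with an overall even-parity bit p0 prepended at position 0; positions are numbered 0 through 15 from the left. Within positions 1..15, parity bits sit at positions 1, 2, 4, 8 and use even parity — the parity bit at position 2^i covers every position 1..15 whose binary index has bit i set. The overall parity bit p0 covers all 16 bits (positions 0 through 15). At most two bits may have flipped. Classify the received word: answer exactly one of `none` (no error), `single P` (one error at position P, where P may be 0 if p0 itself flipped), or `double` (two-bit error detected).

double

s1: b1⊕b3⊕b5⊕b7⊕b9⊕b11⊕b13⊕b15 = 1⊕1⊕1⊕0⊕1⊕0⊕1⊕1 = 0
s2: b2⊕b3⊕b6⊕b7⊕b10⊕b11⊕b14⊕b15 = 0⊕1⊕1⊕0⊕0⊕0⊕1⊕1 = 0
s4: b4⊕b5⊕b6⊕b7⊕b12⊕b13⊕b14⊕b15 = 0⊕1⊕1⊕0⊕1⊕1⊕1⊕1 = 0
s8: b8⊕b9⊕b10⊕b11⊕b12⊕b13⊕b14⊕b15 = 0⊕1⊕0⊕0⊕1⊕1⊕1⊕1 = 1
Syndrome (s8...s1) = 1000 → position 8.
Overall parity (XOR of all 16 bits, including p0): 1⊕1⊕0⊕1⊕0⊕1⊕1⊕0⊕0⊕1⊕0⊕0⊕1⊕1⊕1⊕1 = 0
Overall=0, syndrome position=8 → double-bit error detected (uncorrectable).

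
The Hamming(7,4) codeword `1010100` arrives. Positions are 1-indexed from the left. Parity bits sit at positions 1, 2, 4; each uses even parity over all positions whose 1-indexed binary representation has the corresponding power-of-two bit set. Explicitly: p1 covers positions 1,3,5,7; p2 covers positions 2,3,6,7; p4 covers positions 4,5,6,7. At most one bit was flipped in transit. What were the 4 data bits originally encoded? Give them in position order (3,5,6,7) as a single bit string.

s1: b1⊕b3⊕b5⊕b7 = 1⊕1⊕1⊕0 = 1
s2: b2⊕b3⊕b6⊕b7 = 0⊕1⊕0⊕0 = 1
s4: b4⊕b5⊕b6⊕b7 = 0⊕1⊕0⊕0 = 1
Syndrome (s4...s1) = 111 → position 7.
Flip bit 7: corrected codeword = 1010101
Data bits at positions 3,5,6,7: 1101

1101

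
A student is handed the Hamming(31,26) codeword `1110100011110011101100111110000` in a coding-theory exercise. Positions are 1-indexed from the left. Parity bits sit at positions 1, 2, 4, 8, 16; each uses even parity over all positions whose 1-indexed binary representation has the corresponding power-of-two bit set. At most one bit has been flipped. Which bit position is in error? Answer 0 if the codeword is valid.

31

s1: b1⊕b3⊕b5⊕b7⊕b9⊕b11⊕b13⊕b15⊕b17⊕b19⊕b21⊕b23⊕b25⊕b27⊕b29⊕b31 = 1⊕1⊕1⊕0⊕1⊕1⊕0⊕1⊕1⊕1⊕0⊕1⊕1⊕1⊕0⊕0 = 1
s2: b2⊕b3⊕b6⊕b7⊕b10⊕b11⊕b14⊕b15⊕b18⊕b19⊕b22⊕b23⊕b26⊕b27⊕b30⊕b31 = 1⊕1⊕0⊕0⊕1⊕1⊕0⊕1⊕0⊕1⊕0⊕1⊕1⊕1⊕0⊕0 = 1
s4: b4⊕b5⊕b6⊕b7⊕b12⊕b13⊕b14⊕b15⊕b20⊕b21⊕b22⊕b23⊕b28⊕b29⊕b30⊕b31 = 0⊕1⊕0⊕0⊕1⊕0⊕0⊕1⊕1⊕0⊕0⊕1⊕0⊕0⊕0⊕0 = 1
s8: b8⊕b9⊕b10⊕b11⊕b12⊕b13⊕b14⊕b15⊕b24⊕b25⊕b26⊕b27⊕b28⊕b29⊕b30⊕b31 = 0⊕1⊕1⊕1⊕1⊕0⊕0⊕1⊕1⊕1⊕1⊕1⊕0⊕0⊕0⊕0 = 1
s16: b16⊕b17⊕b18⊕b19⊕b20⊕b21⊕b22⊕b23⊕b24⊕b25⊕b26⊕b27⊕b28⊕b29⊕b30⊕b31 = 1⊕1⊕0⊕1⊕1⊕0⊕0⊕1⊕1⊕1⊕1⊕1⊕0⊕0⊕0⊕0 = 1
Syndrome (s16...s1) = 11111 → position 31.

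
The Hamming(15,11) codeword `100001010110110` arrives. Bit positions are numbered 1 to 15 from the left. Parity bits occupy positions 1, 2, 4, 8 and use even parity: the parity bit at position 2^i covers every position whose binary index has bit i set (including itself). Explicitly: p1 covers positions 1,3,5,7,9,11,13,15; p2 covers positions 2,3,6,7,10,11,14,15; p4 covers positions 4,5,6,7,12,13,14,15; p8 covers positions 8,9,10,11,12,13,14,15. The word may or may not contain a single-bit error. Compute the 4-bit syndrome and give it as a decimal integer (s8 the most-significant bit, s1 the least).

s1: b1⊕b3⊕b5⊕b7⊕b9⊕b11⊕b13⊕b15 = 1⊕0⊕0⊕0⊕0⊕1⊕1⊕0 = 1
s2: b2⊕b3⊕b6⊕b7⊕b10⊕b11⊕b14⊕b15 = 0⊕0⊕1⊕0⊕1⊕1⊕1⊕0 = 0
s4: b4⊕b5⊕b6⊕b7⊕b12⊕b13⊕b14⊕b15 = 0⊕0⊕1⊕0⊕0⊕1⊕1⊕0 = 1
s8: b8⊕b9⊕b10⊕b11⊕b12⊕b13⊕b14⊕b15 = 1⊕0⊕1⊕1⊕0⊕1⊕1⊕0 = 1
Syndrome (s8...s1) = 1101 → position 13.

13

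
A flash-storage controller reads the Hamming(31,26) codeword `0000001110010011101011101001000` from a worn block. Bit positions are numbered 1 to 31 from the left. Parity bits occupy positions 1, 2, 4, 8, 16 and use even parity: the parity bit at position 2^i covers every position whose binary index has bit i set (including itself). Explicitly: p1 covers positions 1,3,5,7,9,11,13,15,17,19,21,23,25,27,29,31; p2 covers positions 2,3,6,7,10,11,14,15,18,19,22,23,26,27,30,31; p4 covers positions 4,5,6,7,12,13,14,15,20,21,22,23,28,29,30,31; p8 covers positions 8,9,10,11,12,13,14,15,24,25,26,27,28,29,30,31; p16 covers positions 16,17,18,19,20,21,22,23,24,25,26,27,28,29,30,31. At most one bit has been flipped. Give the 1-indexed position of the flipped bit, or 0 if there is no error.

6

s1: b1⊕b3⊕b5⊕b7⊕b9⊕b11⊕b13⊕b15⊕b17⊕b19⊕b21⊕b23⊕b25⊕b27⊕b29⊕b31 = 0⊕0⊕0⊕1⊕1⊕0⊕0⊕1⊕1⊕1⊕1⊕1⊕1⊕0⊕0⊕0 = 0
s2: b2⊕b3⊕b6⊕b7⊕b10⊕b11⊕b14⊕b15⊕b18⊕b19⊕b22⊕b23⊕b26⊕b27⊕b30⊕b31 = 0⊕0⊕0⊕1⊕0⊕0⊕0⊕1⊕0⊕1⊕1⊕1⊕0⊕0⊕0⊕0 = 1
s4: b4⊕b5⊕b6⊕b7⊕b12⊕b13⊕b14⊕b15⊕b20⊕b21⊕b22⊕b23⊕b28⊕b29⊕b30⊕b31 = 0⊕0⊕0⊕1⊕1⊕0⊕0⊕1⊕0⊕1⊕1⊕1⊕1⊕0⊕0⊕0 = 1
s8: b8⊕b9⊕b10⊕b11⊕b12⊕b13⊕b14⊕b15⊕b24⊕b25⊕b26⊕b27⊕b28⊕b29⊕b30⊕b31 = 1⊕1⊕0⊕0⊕1⊕0⊕0⊕1⊕0⊕1⊕0⊕0⊕1⊕0⊕0⊕0 = 0
s16: b16⊕b17⊕b18⊕b19⊕b20⊕b21⊕b22⊕b23⊕b24⊕b25⊕b26⊕b27⊕b28⊕b29⊕b30⊕b31 = 1⊕1⊕0⊕1⊕0⊕1⊕1⊕1⊕0⊕1⊕0⊕0⊕1⊕0⊕0⊕0 = 0
Syndrome (s16...s1) = 00110 → position 6.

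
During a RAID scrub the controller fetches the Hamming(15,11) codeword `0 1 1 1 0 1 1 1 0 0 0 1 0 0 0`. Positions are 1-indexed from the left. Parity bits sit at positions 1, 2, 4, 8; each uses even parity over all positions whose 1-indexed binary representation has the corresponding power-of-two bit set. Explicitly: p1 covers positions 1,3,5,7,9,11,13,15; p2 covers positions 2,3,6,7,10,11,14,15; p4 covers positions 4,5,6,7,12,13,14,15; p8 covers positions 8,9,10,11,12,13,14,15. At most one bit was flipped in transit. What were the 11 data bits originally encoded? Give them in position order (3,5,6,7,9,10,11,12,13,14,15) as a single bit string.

s1: b1⊕b3⊕b5⊕b7⊕b9⊕b11⊕b13⊕b15 = 0⊕1⊕0⊕1⊕0⊕0⊕0⊕0 = 0
s2: b2⊕b3⊕b6⊕b7⊕b10⊕b11⊕b14⊕b15 = 1⊕1⊕1⊕1⊕0⊕0⊕0⊕0 = 0
s4: b4⊕b5⊕b6⊕b7⊕b12⊕b13⊕b14⊕b15 = 1⊕0⊕1⊕1⊕1⊕0⊕0⊕0 = 0
s8: b8⊕b9⊕b10⊕b11⊕b12⊕b13⊕b14⊕b15 = 1⊕0⊕0⊕0⊕1⊕0⊕0⊕0 = 0
Syndrome (s8...s1) = 0000 → position 0 (no error).
No correction needed.
Data bits at positions 3,5,6,7,9,10,11,12,13,14,15: 10110001000

10110001000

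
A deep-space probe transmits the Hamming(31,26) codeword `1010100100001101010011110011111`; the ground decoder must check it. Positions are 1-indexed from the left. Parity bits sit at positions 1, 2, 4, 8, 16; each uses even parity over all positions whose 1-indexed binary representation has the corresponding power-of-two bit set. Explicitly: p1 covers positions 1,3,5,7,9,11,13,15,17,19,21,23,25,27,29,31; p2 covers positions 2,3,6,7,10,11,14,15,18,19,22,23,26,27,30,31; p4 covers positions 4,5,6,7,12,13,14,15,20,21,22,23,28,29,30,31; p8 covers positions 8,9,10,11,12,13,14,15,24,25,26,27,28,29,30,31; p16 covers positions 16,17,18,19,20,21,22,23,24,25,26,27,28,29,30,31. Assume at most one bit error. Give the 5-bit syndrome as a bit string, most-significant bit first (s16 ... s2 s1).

11001

s1: b1⊕b3⊕b5⊕b7⊕b9⊕b11⊕b13⊕b15⊕b17⊕b19⊕b21⊕b23⊕b25⊕b27⊕b29⊕b31 = 1⊕1⊕1⊕0⊕0⊕0⊕1⊕0⊕0⊕0⊕1⊕1⊕0⊕1⊕1⊕1 = 1
s2: b2⊕b3⊕b6⊕b7⊕b10⊕b11⊕b14⊕b15⊕b18⊕b19⊕b22⊕b23⊕b26⊕b27⊕b30⊕b31 = 0⊕1⊕0⊕0⊕0⊕0⊕1⊕0⊕1⊕0⊕1⊕1⊕0⊕1⊕1⊕1 = 0
s4: b4⊕b5⊕b6⊕b7⊕b12⊕b13⊕b14⊕b15⊕b20⊕b21⊕b22⊕b23⊕b28⊕b29⊕b30⊕b31 = 0⊕1⊕0⊕0⊕0⊕1⊕1⊕0⊕0⊕1⊕1⊕1⊕1⊕1⊕1⊕1 = 0
s8: b8⊕b9⊕b10⊕b11⊕b12⊕b13⊕b14⊕b15⊕b24⊕b25⊕b26⊕b27⊕b28⊕b29⊕b30⊕b31 = 1⊕0⊕0⊕0⊕0⊕1⊕1⊕0⊕1⊕0⊕0⊕1⊕1⊕1⊕1⊕1 = 1
s16: b16⊕b17⊕b18⊕b19⊕b20⊕b21⊕b22⊕b23⊕b24⊕b25⊕b26⊕b27⊕b28⊕b29⊕b30⊕b31 = 1⊕0⊕1⊕0⊕0⊕1⊕1⊕1⊕1⊕0⊕0⊕1⊕1⊕1⊕1⊕1 = 1
Syndrome (s16...s1) = 11001 → position 25.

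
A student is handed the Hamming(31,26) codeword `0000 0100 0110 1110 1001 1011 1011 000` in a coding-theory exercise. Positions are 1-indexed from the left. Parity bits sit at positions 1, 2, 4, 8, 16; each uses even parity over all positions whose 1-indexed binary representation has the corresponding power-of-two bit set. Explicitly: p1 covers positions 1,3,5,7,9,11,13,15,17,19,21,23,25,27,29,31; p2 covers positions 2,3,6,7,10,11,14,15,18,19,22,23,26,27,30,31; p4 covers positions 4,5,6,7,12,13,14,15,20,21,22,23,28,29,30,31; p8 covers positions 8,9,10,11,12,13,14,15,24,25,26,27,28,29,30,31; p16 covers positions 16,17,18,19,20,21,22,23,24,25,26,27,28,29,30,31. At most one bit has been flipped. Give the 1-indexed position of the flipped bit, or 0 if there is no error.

s1: b1⊕b3⊕b5⊕b7⊕b9⊕b11⊕b13⊕b15⊕b17⊕b19⊕b21⊕b23⊕b25⊕b27⊕b29⊕b31 = 0⊕0⊕0⊕0⊕0⊕1⊕1⊕1⊕1⊕0⊕1⊕1⊕1⊕1⊕0⊕0 = 0
s2: b2⊕b3⊕b6⊕b7⊕b10⊕b11⊕b14⊕b15⊕b18⊕b19⊕b22⊕b23⊕b26⊕b27⊕b30⊕b31 = 0⊕0⊕1⊕0⊕1⊕1⊕1⊕1⊕0⊕0⊕0⊕1⊕0⊕1⊕0⊕0 = 1
s4: b4⊕b5⊕b6⊕b7⊕b12⊕b13⊕b14⊕b15⊕b20⊕b21⊕b22⊕b23⊕b28⊕b29⊕b30⊕b31 = 0⊕0⊕1⊕0⊕0⊕1⊕1⊕1⊕1⊕1⊕0⊕1⊕1⊕0⊕0⊕0 = 0
s8: b8⊕b9⊕b10⊕b11⊕b12⊕b13⊕b14⊕b15⊕b24⊕b25⊕b26⊕b27⊕b28⊕b29⊕b30⊕b31 = 0⊕0⊕1⊕1⊕0⊕1⊕1⊕1⊕1⊕1⊕0⊕1⊕1⊕0⊕0⊕0 = 1
s16: b16⊕b17⊕b18⊕b19⊕b20⊕b21⊕b22⊕b23⊕b24⊕b25⊕b26⊕b27⊕b28⊕b29⊕b30⊕b31 = 0⊕1⊕0⊕0⊕1⊕1⊕0⊕1⊕1⊕1⊕0⊕1⊕1⊕0⊕0⊕0 = 0
Syndrome (s16...s1) = 01010 → position 10.

10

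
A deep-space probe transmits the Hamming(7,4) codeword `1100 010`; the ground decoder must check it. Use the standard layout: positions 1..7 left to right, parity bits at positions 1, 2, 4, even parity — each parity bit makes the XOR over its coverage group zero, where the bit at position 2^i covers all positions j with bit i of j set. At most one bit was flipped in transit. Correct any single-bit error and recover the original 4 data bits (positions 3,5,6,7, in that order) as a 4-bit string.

0110

s1: b1⊕b3⊕b5⊕b7 = 1⊕0⊕0⊕0 = 1
s2: b2⊕b3⊕b6⊕b7 = 1⊕0⊕1⊕0 = 0
s4: b4⊕b5⊕b6⊕b7 = 0⊕0⊕1⊕0 = 1
Syndrome (s4...s1) = 101 → position 5.
Flip bit 5: corrected codeword = 1100110
Data bits at positions 3,5,6,7: 0110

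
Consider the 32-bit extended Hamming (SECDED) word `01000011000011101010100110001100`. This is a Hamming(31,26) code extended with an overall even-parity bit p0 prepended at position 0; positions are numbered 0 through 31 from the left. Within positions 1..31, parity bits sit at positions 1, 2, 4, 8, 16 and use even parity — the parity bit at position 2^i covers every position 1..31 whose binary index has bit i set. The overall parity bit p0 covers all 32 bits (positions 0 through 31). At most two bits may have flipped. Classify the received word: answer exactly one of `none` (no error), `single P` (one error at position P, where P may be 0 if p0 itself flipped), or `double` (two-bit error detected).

s1: b1⊕b3⊕b5⊕b7⊕b9⊕b11⊕b13⊕b15⊕b17⊕b19⊕b21⊕b23⊕b25⊕b27⊕b29⊕b31 = 1⊕0⊕0⊕1⊕0⊕0⊕1⊕0⊕0⊕0⊕0⊕1⊕0⊕0⊕1⊕0 = 1
s2: b2⊕b3⊕b6⊕b7⊕b10⊕b11⊕b14⊕b15⊕b18⊕b19⊕b22⊕b23⊕b26⊕b27⊕b30⊕b31 = 0⊕0⊕1⊕1⊕0⊕0⊕1⊕0⊕1⊕0⊕0⊕1⊕0⊕0⊕0⊕0 = 1
s4: b4⊕b5⊕b6⊕b7⊕b12⊕b13⊕b14⊕b15⊕b20⊕b21⊕b22⊕b23⊕b28⊕b29⊕b30⊕b31 = 0⊕0⊕1⊕1⊕1⊕1⊕1⊕0⊕1⊕0⊕0⊕1⊕1⊕1⊕0⊕0 = 1
s8: b8⊕b9⊕b10⊕b11⊕b12⊕b13⊕b14⊕b15⊕b24⊕b25⊕b26⊕b27⊕b28⊕b29⊕b30⊕b31 = 0⊕0⊕0⊕0⊕1⊕1⊕1⊕0⊕1⊕0⊕0⊕0⊕1⊕1⊕0⊕0 = 0
s16: b16⊕b17⊕b18⊕b19⊕b20⊕b21⊕b22⊕b23⊕b24⊕b25⊕b26⊕b27⊕b28⊕b29⊕b30⊕b31 = 1⊕0⊕1⊕0⊕1⊕0⊕0⊕1⊕1⊕0⊕0⊕0⊕1⊕1⊕0⊕0 = 1
Syndrome (s16...s1) = 10111 → position 23.
Overall parity (XOR of all 32 bits, including p0): 0⊕1⊕0⊕0⊕0⊕0⊕1⊕1⊕0⊕0⊕0⊕0⊕1⊕1⊕1⊕0⊕1⊕0⊕1⊕0⊕1⊕0⊕0⊕1⊕1⊕0⊕0⊕0⊕1⊕1⊕0⊕0 = 1
Overall=1, syndrome position=23 → single-bit error at position 23.

single 23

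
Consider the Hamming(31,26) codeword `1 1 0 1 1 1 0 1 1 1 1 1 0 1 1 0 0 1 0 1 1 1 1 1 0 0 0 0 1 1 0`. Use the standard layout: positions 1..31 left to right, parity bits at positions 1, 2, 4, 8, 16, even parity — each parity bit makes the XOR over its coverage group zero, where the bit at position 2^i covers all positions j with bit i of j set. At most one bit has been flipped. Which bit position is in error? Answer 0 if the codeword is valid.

0

s1: b1⊕b3⊕b5⊕b7⊕b9⊕b11⊕b13⊕b15⊕b17⊕b19⊕b21⊕b23⊕b25⊕b27⊕b29⊕b31 = 1⊕0⊕1⊕0⊕1⊕1⊕0⊕1⊕0⊕0⊕1⊕1⊕0⊕0⊕1⊕0 = 0
s2: b2⊕b3⊕b6⊕b7⊕b10⊕b11⊕b14⊕b15⊕b18⊕b19⊕b22⊕b23⊕b26⊕b27⊕b30⊕b31 = 1⊕0⊕1⊕0⊕1⊕1⊕1⊕1⊕1⊕0⊕1⊕1⊕0⊕0⊕1⊕0 = 0
s4: b4⊕b5⊕b6⊕b7⊕b12⊕b13⊕b14⊕b15⊕b20⊕b21⊕b22⊕b23⊕b28⊕b29⊕b30⊕b31 = 1⊕1⊕1⊕0⊕1⊕0⊕1⊕1⊕1⊕1⊕1⊕1⊕0⊕1⊕1⊕0 = 0
s8: b8⊕b9⊕b10⊕b11⊕b12⊕b13⊕b14⊕b15⊕b24⊕b25⊕b26⊕b27⊕b28⊕b29⊕b30⊕b31 = 1⊕1⊕1⊕1⊕1⊕0⊕1⊕1⊕1⊕0⊕0⊕0⊕0⊕1⊕1⊕0 = 0
s16: b16⊕b17⊕b18⊕b19⊕b20⊕b21⊕b22⊕b23⊕b24⊕b25⊕b26⊕b27⊕b28⊕b29⊕b30⊕b31 = 0⊕0⊕1⊕0⊕1⊕1⊕1⊕1⊕1⊕0⊕0⊕0⊕0⊕1⊕1⊕0 = 0
Syndrome (s16...s1) = 00000 → position 0 (no error).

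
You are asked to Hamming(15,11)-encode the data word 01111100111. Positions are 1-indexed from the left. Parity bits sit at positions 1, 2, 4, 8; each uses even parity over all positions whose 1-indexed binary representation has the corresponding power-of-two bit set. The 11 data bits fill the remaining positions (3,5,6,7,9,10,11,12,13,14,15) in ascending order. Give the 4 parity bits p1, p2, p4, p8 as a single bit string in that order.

1101

Place data bits at non-power-of-two positions: b3=0, b5=1, b6=1, b7=1, b9=1, b10=1, b11=0, b12=0, b13=1, b14=1, b15=1.
p1 = XOR of data positions {3,5,7,9,11,13,15} = 0⊕1⊕1⊕1⊕0⊕1⊕1 = 1
p2 = XOR of data positions {3,6,7,10,11,14,15} = 0⊕1⊕1⊕1⊕0⊕1⊕1 = 1
p4 = XOR of data positions {5,6,7,12,13,14,15} = 1⊕1⊕1⊕0⊕1⊕1⊕1 = 0
p8 = XOR of data positions {9,10,11,12,13,14,15} = 1⊕1⊕0⊕0⊕1⊕1⊕1 = 1
Parity bits p1,p2,p4,p8 = 1101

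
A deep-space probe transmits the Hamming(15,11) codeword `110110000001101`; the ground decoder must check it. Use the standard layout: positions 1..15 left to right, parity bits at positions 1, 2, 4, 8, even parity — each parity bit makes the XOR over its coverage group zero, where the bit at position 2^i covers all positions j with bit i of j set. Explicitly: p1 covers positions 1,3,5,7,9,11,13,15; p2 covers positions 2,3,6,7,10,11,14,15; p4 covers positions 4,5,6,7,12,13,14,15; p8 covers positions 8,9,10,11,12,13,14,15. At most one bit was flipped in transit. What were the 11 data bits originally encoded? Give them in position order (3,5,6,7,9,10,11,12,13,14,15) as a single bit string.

01000000101

s1: b1⊕b3⊕b5⊕b7⊕b9⊕b11⊕b13⊕b15 = 1⊕0⊕1⊕0⊕0⊕0⊕1⊕1 = 0
s2: b2⊕b3⊕b6⊕b7⊕b10⊕b11⊕b14⊕b15 = 1⊕0⊕0⊕0⊕0⊕0⊕0⊕1 = 0
s4: b4⊕b5⊕b6⊕b7⊕b12⊕b13⊕b14⊕b15 = 1⊕1⊕0⊕0⊕1⊕1⊕0⊕1 = 1
s8: b8⊕b9⊕b10⊕b11⊕b12⊕b13⊕b14⊕b15 = 0⊕0⊕0⊕0⊕1⊕1⊕0⊕1 = 1
Syndrome (s8...s1) = 1100 → position 12.
Flip bit 12: corrected codeword = 110110000000101
Data bits at positions 3,5,6,7,9,10,11,12,13,14,15: 01000000101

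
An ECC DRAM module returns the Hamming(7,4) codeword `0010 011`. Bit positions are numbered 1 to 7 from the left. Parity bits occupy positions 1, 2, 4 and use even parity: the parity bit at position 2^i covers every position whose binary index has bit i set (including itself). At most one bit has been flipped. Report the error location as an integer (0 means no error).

2

s1: b1⊕b3⊕b5⊕b7 = 0⊕1⊕0⊕1 = 0
s2: b2⊕b3⊕b6⊕b7 = 0⊕1⊕1⊕1 = 1
s4: b4⊕b5⊕b6⊕b7 = 0⊕0⊕1⊕1 = 0
Syndrome (s4...s1) = 010 → position 2.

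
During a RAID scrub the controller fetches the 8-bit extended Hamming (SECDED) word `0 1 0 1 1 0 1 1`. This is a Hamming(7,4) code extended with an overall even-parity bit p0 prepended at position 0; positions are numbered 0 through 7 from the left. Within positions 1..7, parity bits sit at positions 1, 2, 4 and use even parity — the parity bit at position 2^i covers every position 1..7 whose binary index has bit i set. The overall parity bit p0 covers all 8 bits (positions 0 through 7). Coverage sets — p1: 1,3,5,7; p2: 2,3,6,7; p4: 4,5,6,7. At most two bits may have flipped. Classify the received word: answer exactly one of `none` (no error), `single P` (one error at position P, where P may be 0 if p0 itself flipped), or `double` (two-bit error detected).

single 7

s1: b1⊕b3⊕b5⊕b7 = 1⊕1⊕0⊕1 = 1
s2: b2⊕b3⊕b6⊕b7 = 0⊕1⊕1⊕1 = 1
s4: b4⊕b5⊕b6⊕b7 = 1⊕0⊕1⊕1 = 1
Syndrome (s4...s1) = 111 → position 7.
Overall parity (XOR of all 8 bits, including p0): 0⊕1⊕0⊕1⊕1⊕0⊕1⊕1 = 1
Overall=1, syndrome position=7 → single-bit error at position 7.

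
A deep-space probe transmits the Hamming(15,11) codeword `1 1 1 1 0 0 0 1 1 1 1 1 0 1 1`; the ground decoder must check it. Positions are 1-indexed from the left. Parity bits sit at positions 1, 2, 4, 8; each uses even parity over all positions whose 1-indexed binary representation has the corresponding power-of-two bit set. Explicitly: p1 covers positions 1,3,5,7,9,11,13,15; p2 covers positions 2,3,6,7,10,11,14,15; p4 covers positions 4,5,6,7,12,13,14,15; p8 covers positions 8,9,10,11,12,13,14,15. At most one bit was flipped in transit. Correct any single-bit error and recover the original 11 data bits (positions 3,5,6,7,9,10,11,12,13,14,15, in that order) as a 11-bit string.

10000111011

s1: b1⊕b3⊕b5⊕b7⊕b9⊕b11⊕b13⊕b15 = 1⊕1⊕0⊕0⊕1⊕1⊕0⊕1 = 1
s2: b2⊕b3⊕b6⊕b7⊕b10⊕b11⊕b14⊕b15 = 1⊕1⊕0⊕0⊕1⊕1⊕1⊕1 = 0
s4: b4⊕b5⊕b6⊕b7⊕b12⊕b13⊕b14⊕b15 = 1⊕0⊕0⊕0⊕1⊕0⊕1⊕1 = 0
s8: b8⊕b9⊕b10⊕b11⊕b12⊕b13⊕b14⊕b15 = 1⊕1⊕1⊕1⊕1⊕0⊕1⊕1 = 1
Syndrome (s8...s1) = 1001 → position 9.
Flip bit 9: corrected codeword = 111100010111011
Data bits at positions 3,5,6,7,9,10,11,12,13,14,15: 10000111011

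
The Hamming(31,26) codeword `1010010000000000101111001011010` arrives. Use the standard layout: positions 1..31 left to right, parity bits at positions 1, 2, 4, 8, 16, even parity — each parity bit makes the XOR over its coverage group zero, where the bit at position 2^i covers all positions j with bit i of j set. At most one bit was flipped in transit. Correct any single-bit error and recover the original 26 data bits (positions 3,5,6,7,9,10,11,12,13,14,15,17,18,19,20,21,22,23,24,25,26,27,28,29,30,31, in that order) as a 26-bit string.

s1: b1⊕b3⊕b5⊕b7⊕b9⊕b11⊕b13⊕b15⊕b17⊕b19⊕b21⊕b23⊕b25⊕b27⊕b29⊕b31 = 1⊕1⊕0⊕0⊕0⊕0⊕0⊕0⊕1⊕1⊕1⊕0⊕1⊕1⊕0⊕0 = 1
s2: b2⊕b3⊕b6⊕b7⊕b10⊕b11⊕b14⊕b15⊕b18⊕b19⊕b22⊕b23⊕b26⊕b27⊕b30⊕b31 = 0⊕1⊕1⊕0⊕0⊕0⊕0⊕0⊕0⊕1⊕1⊕0⊕0⊕1⊕1⊕0 = 0
s4: b4⊕b5⊕b6⊕b7⊕b12⊕b13⊕b14⊕b15⊕b20⊕b21⊕b22⊕b23⊕b28⊕b29⊕b30⊕b31 = 0⊕0⊕1⊕0⊕0⊕0⊕0⊕0⊕1⊕1⊕1⊕0⊕1⊕0⊕1⊕0 = 0
s8: b8⊕b9⊕b10⊕b11⊕b12⊕b13⊕b14⊕b15⊕b24⊕b25⊕b26⊕b27⊕b28⊕b29⊕b30⊕b31 = 0⊕0⊕0⊕0⊕0⊕0⊕0⊕0⊕0⊕1⊕0⊕1⊕1⊕0⊕1⊕0 = 0
s16: b16⊕b17⊕b18⊕b19⊕b20⊕b21⊕b22⊕b23⊕b24⊕b25⊕b26⊕b27⊕b28⊕b29⊕b30⊕b31 = 0⊕1⊕0⊕1⊕1⊕1⊕1⊕0⊕0⊕1⊕0⊕1⊕1⊕0⊕1⊕0 = 1
Syndrome (s16...s1) = 10001 → position 17.
Flip bit 17: corrected codeword = 1010010000000000001111001011010
Data bits at positions 3,5,6,7,9,10,11,12,13,14,15,17,18,19,20,21,22,23,24,25,26,27,28,29,30,31: 10100000000001111001011010

10100000000001111001011010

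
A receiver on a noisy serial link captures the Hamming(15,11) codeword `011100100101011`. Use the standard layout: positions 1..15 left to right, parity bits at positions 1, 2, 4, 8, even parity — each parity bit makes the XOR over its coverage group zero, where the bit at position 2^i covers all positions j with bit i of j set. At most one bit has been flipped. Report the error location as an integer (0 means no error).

5

s1: b1⊕b3⊕b5⊕b7⊕b9⊕b11⊕b13⊕b15 = 0⊕1⊕0⊕1⊕0⊕0⊕0⊕1 = 1
s2: b2⊕b3⊕b6⊕b7⊕b10⊕b11⊕b14⊕b15 = 1⊕1⊕0⊕1⊕1⊕0⊕1⊕1 = 0
s4: b4⊕b5⊕b6⊕b7⊕b12⊕b13⊕b14⊕b15 = 1⊕0⊕0⊕1⊕1⊕0⊕1⊕1 = 1
s8: b8⊕b9⊕b10⊕b11⊕b12⊕b13⊕b14⊕b15 = 0⊕0⊕1⊕0⊕1⊕0⊕1⊕1 = 0
Syndrome (s8...s1) = 0101 → position 5.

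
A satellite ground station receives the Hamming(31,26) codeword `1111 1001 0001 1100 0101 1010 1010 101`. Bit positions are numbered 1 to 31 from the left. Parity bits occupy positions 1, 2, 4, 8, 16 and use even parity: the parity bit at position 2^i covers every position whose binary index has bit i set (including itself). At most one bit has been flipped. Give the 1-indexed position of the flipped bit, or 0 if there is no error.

s1: b1⊕b3⊕b5⊕b7⊕b9⊕b11⊕b13⊕b15⊕b17⊕b19⊕b21⊕b23⊕b25⊕b27⊕b29⊕b31 = 1⊕1⊕1⊕0⊕0⊕0⊕1⊕0⊕0⊕0⊕1⊕1⊕1⊕1⊕1⊕1 = 0
s2: b2⊕b3⊕b6⊕b7⊕b10⊕b11⊕b14⊕b15⊕b18⊕b19⊕b22⊕b23⊕b26⊕b27⊕b30⊕b31 = 1⊕1⊕0⊕0⊕0⊕0⊕1⊕0⊕1⊕0⊕0⊕1⊕0⊕1⊕0⊕1 = 1
s4: b4⊕b5⊕b6⊕b7⊕b12⊕b13⊕b14⊕b15⊕b20⊕b21⊕b22⊕b23⊕b28⊕b29⊕b30⊕b31 = 1⊕1⊕0⊕0⊕1⊕1⊕1⊕0⊕1⊕1⊕0⊕1⊕0⊕1⊕0⊕1 = 0
s8: b8⊕b9⊕b10⊕b11⊕b12⊕b13⊕b14⊕b15⊕b24⊕b25⊕b26⊕b27⊕b28⊕b29⊕b30⊕b31 = 1⊕0⊕0⊕0⊕1⊕1⊕1⊕0⊕0⊕1⊕0⊕1⊕0⊕1⊕0⊕1 = 0
s16: b16⊕b17⊕b18⊕b19⊕b20⊕b21⊕b22⊕b23⊕b24⊕b25⊕b26⊕b27⊕b28⊕b29⊕b30⊕b31 = 0⊕0⊕1⊕0⊕1⊕1⊕0⊕1⊕0⊕1⊕0⊕1⊕0⊕1⊕0⊕1 = 0
Syndrome (s16...s1) = 00010 → position 2.

2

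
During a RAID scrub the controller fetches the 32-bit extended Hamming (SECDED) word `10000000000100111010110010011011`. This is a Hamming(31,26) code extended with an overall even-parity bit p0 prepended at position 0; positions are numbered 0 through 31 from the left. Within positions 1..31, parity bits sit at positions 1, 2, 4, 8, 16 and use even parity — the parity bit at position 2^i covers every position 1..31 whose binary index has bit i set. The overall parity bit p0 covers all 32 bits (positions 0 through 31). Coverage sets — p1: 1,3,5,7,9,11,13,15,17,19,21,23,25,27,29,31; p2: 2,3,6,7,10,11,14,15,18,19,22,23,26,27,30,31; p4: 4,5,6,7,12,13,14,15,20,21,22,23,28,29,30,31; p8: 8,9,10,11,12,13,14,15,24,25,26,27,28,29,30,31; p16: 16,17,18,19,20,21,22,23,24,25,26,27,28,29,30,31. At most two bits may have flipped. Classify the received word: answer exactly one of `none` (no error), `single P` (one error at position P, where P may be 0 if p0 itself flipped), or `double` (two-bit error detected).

s1: b1⊕b3⊕b5⊕b7⊕b9⊕b11⊕b13⊕b15⊕b17⊕b19⊕b21⊕b23⊕b25⊕b27⊕b29⊕b31 = 0⊕0⊕0⊕0⊕0⊕1⊕0⊕1⊕0⊕0⊕1⊕0⊕0⊕1⊕0⊕1 = 1
s2: b2⊕b3⊕b6⊕b7⊕b10⊕b11⊕b14⊕b15⊕b18⊕b19⊕b22⊕b23⊕b26⊕b27⊕b30⊕b31 = 0⊕0⊕0⊕0⊕0⊕1⊕1⊕1⊕1⊕0⊕0⊕0⊕0⊕1⊕1⊕1 = 1
s4: b4⊕b5⊕b6⊕b7⊕b12⊕b13⊕b14⊕b15⊕b20⊕b21⊕b22⊕b23⊕b28⊕b29⊕b30⊕b31 = 0⊕0⊕0⊕0⊕0⊕0⊕1⊕1⊕1⊕1⊕0⊕0⊕1⊕0⊕1⊕1 = 1
s8: b8⊕b9⊕b10⊕b11⊕b12⊕b13⊕b14⊕b15⊕b24⊕b25⊕b26⊕b27⊕b28⊕b29⊕b30⊕b31 = 0⊕0⊕0⊕1⊕0⊕0⊕1⊕1⊕1⊕0⊕0⊕1⊕1⊕0⊕1⊕1 = 0
s16: b16⊕b17⊕b18⊕b19⊕b20⊕b21⊕b22⊕b23⊕b24⊕b25⊕b26⊕b27⊕b28⊕b29⊕b30⊕b31 = 1⊕0⊕1⊕0⊕1⊕1⊕0⊕0⊕1⊕0⊕0⊕1⊕1⊕0⊕1⊕1 = 1
Syndrome (s16...s1) = 10111 → position 23.
Overall parity (XOR of all 32 bits, including p0): 1⊕0⊕0⊕0⊕0⊕0⊕0⊕0⊕0⊕0⊕0⊕1⊕0⊕0⊕1⊕1⊕1⊕0⊕1⊕0⊕1⊕1⊕0⊕0⊕1⊕0⊕0⊕1⊕1⊕0⊕1⊕1 = 1
Overall=1, syndrome position=23 → single-bit error at position 23.

single 23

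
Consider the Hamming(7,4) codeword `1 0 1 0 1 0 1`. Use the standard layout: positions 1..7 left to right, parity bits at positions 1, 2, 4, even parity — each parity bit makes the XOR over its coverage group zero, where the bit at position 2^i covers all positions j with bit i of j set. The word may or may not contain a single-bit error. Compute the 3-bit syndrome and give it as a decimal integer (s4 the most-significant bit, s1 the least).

0

s1: b1⊕b3⊕b5⊕b7 = 1⊕1⊕1⊕1 = 0
s2: b2⊕b3⊕b6⊕b7 = 0⊕1⊕0⊕1 = 0
s4: b4⊕b5⊕b6⊕b7 = 0⊕1⊕0⊕1 = 0
Syndrome (s4...s1) = 000 → position 0 (no error).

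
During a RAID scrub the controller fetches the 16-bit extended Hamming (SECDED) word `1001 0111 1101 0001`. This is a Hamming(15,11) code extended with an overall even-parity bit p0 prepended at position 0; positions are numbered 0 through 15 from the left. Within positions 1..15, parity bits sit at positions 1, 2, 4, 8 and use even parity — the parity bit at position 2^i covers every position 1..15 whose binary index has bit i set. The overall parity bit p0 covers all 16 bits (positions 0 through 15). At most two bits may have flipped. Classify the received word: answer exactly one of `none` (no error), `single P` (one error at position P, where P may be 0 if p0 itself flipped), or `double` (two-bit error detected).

s1: b1⊕b3⊕b5⊕b7⊕b9⊕b11⊕b13⊕b15 = 0⊕1⊕1⊕1⊕1⊕1⊕0⊕1 = 0
s2: b2⊕b3⊕b6⊕b7⊕b10⊕b11⊕b14⊕b15 = 0⊕1⊕1⊕1⊕0⊕1⊕0⊕1 = 1
s4: b4⊕b5⊕b6⊕b7⊕b12⊕b13⊕b14⊕b15 = 0⊕1⊕1⊕1⊕0⊕0⊕0⊕1 = 0
s8: b8⊕b9⊕b10⊕b11⊕b12⊕b13⊕b14⊕b15 = 1⊕1⊕0⊕1⊕0⊕0⊕0⊕1 = 0
Syndrome (s8...s1) = 0010 → position 2.
Overall parity (XOR of all 16 bits, including p0): 1⊕0⊕0⊕1⊕0⊕1⊕1⊕1⊕1⊕1⊕0⊕1⊕0⊕0⊕0⊕1 = 1
Overall=1, syndrome position=2 → single-bit error at position 2.

single 2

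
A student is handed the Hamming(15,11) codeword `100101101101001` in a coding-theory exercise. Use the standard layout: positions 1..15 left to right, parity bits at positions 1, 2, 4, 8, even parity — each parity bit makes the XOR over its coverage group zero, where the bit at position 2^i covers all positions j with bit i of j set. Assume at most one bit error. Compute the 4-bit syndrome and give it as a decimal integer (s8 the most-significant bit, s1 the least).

s1: b1⊕b3⊕b5⊕b7⊕b9⊕b11⊕b13⊕b15 = 1⊕0⊕0⊕1⊕1⊕0⊕0⊕1 = 0
s2: b2⊕b3⊕b6⊕b7⊕b10⊕b11⊕b14⊕b15 = 0⊕0⊕1⊕1⊕1⊕0⊕0⊕1 = 0
s4: b4⊕b5⊕b6⊕b7⊕b12⊕b13⊕b14⊕b15 = 1⊕0⊕1⊕1⊕1⊕0⊕0⊕1 = 1
s8: b8⊕b9⊕b10⊕b11⊕b12⊕b13⊕b14⊕b15 = 0⊕1⊕1⊕0⊕1⊕0⊕0⊕1 = 0
Syndrome (s8...s1) = 0100 → position 4.

4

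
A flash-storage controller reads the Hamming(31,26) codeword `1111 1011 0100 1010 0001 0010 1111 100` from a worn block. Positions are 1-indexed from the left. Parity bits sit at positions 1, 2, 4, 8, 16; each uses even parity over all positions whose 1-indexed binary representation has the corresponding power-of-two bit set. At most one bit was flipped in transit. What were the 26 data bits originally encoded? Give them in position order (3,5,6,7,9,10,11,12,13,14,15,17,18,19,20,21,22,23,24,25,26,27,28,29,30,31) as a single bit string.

11010100101000100101110100

s1: b1⊕b3⊕b5⊕b7⊕b9⊕b11⊕b13⊕b15⊕b17⊕b19⊕b21⊕b23⊕b25⊕b27⊕b29⊕b31 = 1⊕1⊕1⊕1⊕0⊕0⊕1⊕1⊕0⊕0⊕0⊕1⊕1⊕1⊕1⊕0 = 0
s2: b2⊕b3⊕b6⊕b7⊕b10⊕b11⊕b14⊕b15⊕b18⊕b19⊕b22⊕b23⊕b26⊕b27⊕b30⊕b31 = 1⊕1⊕0⊕1⊕1⊕0⊕0⊕1⊕0⊕0⊕0⊕1⊕1⊕1⊕0⊕0 = 0
s4: b4⊕b5⊕b6⊕b7⊕b12⊕b13⊕b14⊕b15⊕b20⊕b21⊕b22⊕b23⊕b28⊕b29⊕b30⊕b31 = 1⊕1⊕0⊕1⊕0⊕1⊕0⊕1⊕1⊕0⊕0⊕1⊕1⊕1⊕0⊕0 = 1
s8: b8⊕b9⊕b10⊕b11⊕b12⊕b13⊕b14⊕b15⊕b24⊕b25⊕b26⊕b27⊕b28⊕b29⊕b30⊕b31 = 1⊕0⊕1⊕0⊕0⊕1⊕0⊕1⊕0⊕1⊕1⊕1⊕1⊕1⊕0⊕0 = 1
s16: b16⊕b17⊕b18⊕b19⊕b20⊕b21⊕b22⊕b23⊕b24⊕b25⊕b26⊕b27⊕b28⊕b29⊕b30⊕b31 = 0⊕0⊕0⊕0⊕1⊕0⊕0⊕1⊕0⊕1⊕1⊕1⊕1⊕1⊕0⊕0 = 1
Syndrome (s16...s1) = 11100 → position 28.
Flip bit 28: corrected codeword = 1111101101001010000100101110100
Data bits at positions 3,5,6,7,9,10,11,12,13,14,15,17,18,19,20,21,22,23,24,25,26,27,28,29,30,31: 11010100101000100101110100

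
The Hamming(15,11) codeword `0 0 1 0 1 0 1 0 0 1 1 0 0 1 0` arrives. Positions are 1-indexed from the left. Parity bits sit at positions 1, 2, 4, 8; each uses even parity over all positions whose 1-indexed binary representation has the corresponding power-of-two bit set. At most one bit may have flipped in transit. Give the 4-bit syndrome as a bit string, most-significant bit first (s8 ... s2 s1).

1110

s1: b1⊕b3⊕b5⊕b7⊕b9⊕b11⊕b13⊕b15 = 0⊕1⊕1⊕1⊕0⊕1⊕0⊕0 = 0
s2: b2⊕b3⊕b6⊕b7⊕b10⊕b11⊕b14⊕b15 = 0⊕1⊕0⊕1⊕1⊕1⊕1⊕0 = 1
s4: b4⊕b5⊕b6⊕b7⊕b12⊕b13⊕b14⊕b15 = 0⊕1⊕0⊕1⊕0⊕0⊕1⊕0 = 1
s8: b8⊕b9⊕b10⊕b11⊕b12⊕b13⊕b14⊕b15 = 0⊕0⊕1⊕1⊕0⊕0⊕1⊕0 = 1
Syndrome (s8...s1) = 1110 → position 14.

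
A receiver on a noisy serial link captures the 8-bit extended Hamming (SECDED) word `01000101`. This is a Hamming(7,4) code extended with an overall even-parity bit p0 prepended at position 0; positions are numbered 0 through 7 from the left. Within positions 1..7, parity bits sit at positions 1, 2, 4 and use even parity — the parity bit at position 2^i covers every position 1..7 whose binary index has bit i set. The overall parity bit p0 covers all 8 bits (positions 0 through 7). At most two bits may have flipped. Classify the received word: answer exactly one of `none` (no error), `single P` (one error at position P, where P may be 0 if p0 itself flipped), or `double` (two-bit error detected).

s1: b1⊕b3⊕b5⊕b7 = 1⊕0⊕1⊕1 = 1
s2: b2⊕b3⊕b6⊕b7 = 0⊕0⊕0⊕1 = 1
s4: b4⊕b5⊕b6⊕b7 = 0⊕1⊕0⊕1 = 0
Syndrome (s4...s1) = 011 → position 3.
Overall parity (XOR of all 8 bits, including p0): 0⊕1⊕0⊕0⊕0⊕1⊕0⊕1 = 1
Overall=1, syndrome position=3 → single-bit error at position 3.

single 3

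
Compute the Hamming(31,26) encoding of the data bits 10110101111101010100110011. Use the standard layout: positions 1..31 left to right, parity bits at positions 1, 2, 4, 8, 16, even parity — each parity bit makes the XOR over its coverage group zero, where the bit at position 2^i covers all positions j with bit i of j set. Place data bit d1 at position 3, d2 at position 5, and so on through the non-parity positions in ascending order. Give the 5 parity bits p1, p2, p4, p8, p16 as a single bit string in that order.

00010

Place data bits at non-power-of-two positions: b3=1, b5=0, b6=1, b7=1, b9=0, b10=1, b11=0, b12=1, b13=1, b14=1, b15=1, b17=1, b18=0, b19=1, b20=0, b21=1, b22=0, b23=1, b24=0, b25=0, b26=1, b27=1, b28=0, b29=0, b30=1, b31=1.
p1 = XOR of data positions {3,5,7,9,11,13,15,17,19,21,23,25,27,29,31} = 1⊕0⊕1⊕0⊕0⊕1⊕1⊕1⊕1⊕1⊕1⊕0⊕1⊕0⊕1 = 0
p2 = XOR of data positions {3,6,7,10,11,14,15,18,19,22,23,26,27,30,31} = 1⊕1⊕1⊕1⊕0⊕1⊕1⊕0⊕1⊕0⊕1⊕1⊕1⊕1⊕1 = 0
p4 = XOR of data positions {5,6,7,12,13,14,15,20,21,22,23,28,29,30,31} = 0⊕1⊕1⊕1⊕1⊕1⊕1⊕0⊕1⊕0⊕1⊕0⊕0⊕1⊕1 = 0
p8 = XOR of data positions {9,10,11,12,13,14,15,24,25,26,27,28,29,30,31} = 0⊕1⊕0⊕1⊕1⊕1⊕1⊕0⊕0⊕1⊕1⊕0⊕0⊕1⊕1 = 1
p16 = XOR of data positions {17,18,19,20,21,22,23,24,25,26,27,28,29,30,31} = 1⊕0⊕1⊕0⊕1⊕0⊕1⊕0⊕0⊕1⊕1⊕0⊕0⊕1⊕1 = 0
Parity bits p1,p2,p4,p8,p16 = 00010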